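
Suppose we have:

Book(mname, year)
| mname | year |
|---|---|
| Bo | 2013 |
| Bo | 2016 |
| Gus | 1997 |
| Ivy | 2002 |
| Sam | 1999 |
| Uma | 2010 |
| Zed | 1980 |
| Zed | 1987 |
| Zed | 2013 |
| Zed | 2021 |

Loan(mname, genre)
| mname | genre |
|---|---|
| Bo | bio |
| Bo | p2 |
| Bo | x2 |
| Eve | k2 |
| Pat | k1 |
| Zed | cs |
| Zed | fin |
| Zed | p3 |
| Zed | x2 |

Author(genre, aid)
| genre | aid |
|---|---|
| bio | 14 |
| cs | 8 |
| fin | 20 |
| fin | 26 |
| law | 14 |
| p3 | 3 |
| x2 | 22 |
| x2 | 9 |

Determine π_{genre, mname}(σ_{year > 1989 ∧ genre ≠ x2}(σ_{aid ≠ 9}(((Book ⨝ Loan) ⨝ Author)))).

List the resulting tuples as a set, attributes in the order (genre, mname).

{(bio, Bo), (cs, Zed), (fin, Zed), (p3, Zed)}

Book ⋈ Loan (natural join on mname): {(Bo, 2013, bio), (Bo, 2013, p2), (Bo, 2013, x2), (Bo, 2016, bio), (Bo, 2016, p2), (Bo, 2016, x2), (Zed, 1980, cs), (Zed, 1980, fin), (Zed, 1980, p3), (Zed, 1980, x2), (Zed, 1987, cs), (Zed, 1987, fin), (Zed, 1987, p3), (Zed, 1987, x2), (Zed, 2013, cs), (Zed, 2013, fin), (Zed, 2013, p3), (Zed, 2013, x2), (Zed, 2021, cs), (Zed, 2021, fin), (Zed, 2021, p3), (Zed, 2021, x2)}
(Book ⨝ Loan) ⋈ Author (natural join on genre): {(Bo, 2013, bio, 14), (Bo, 2013, x2, 22), (Bo, 2013, x2, 9), (Bo, 2016, bio, 14), (Bo, 2016, x2, 22), (Bo, 2016, x2, 9), (Zed, 1980, cs, 8), (Zed, 1980, fin, 20), (Zed, 1980, fin, 26), (Zed, 1980, p3, 3), (Zed, 1980, x2, 22), (Zed, 1980, x2, 9), (Zed, 1987, cs, 8), (Zed, 1987, fin, 20), (Zed, 1987, fin, 26), (Zed, 1987, p3, 3), (Zed, 1987, x2, 22), (Zed, 1987, x2, 9), (Zed, 2013, cs, 8), (Zed, 2013, fin, 20), (Zed, 2013, fin, 26), (Zed, 2013, p3, 3), (Zed, 2013, x2, 22), (Zed, 2013, x2, 9), (Zed, 2021, cs, 8), (Zed, 2021, fin, 20), (Zed, 2021, fin, 26), (Zed, 2021, p3, 3), (Zed, 2021, x2, 22), (Zed, 2021, x2, 9)}
Filtering on aid ≠ 9 leaves {(Bo, 2013, bio, 14), (Bo, 2013, x2, 22), (Bo, 2016, bio, 14), (Bo, 2016, x2, 22), (Zed, 1980, cs, 8), (Zed, 1980, fin, 20), (Zed, 1980, fin, 26), (Zed, 1980, p3, 3), (Zed, 1980, x2, 22), (Zed, 1987, cs, 8), (Zed, 1987, fin, 20), (Zed, 1987, fin, 26), (Zed, 1987, p3, 3), (Zed, 1987, x2, 22), (Zed, 2013, cs, 8), (Zed, 2013, fin, 20), (Zed, 2013, fin, 26), (Zed, 2013, p3, 3), (Zed, 2013, x2, 22), (Zed, 2021, cs, 8), (Zed, 2021, fin, 20), (Zed, 2021, fin, 26), (Zed, 2021, p3, 3), (Zed, 2021, x2, 22)}.
Filtering on year > 1989 ∧ genre ≠ x2 leaves {(Bo, 2013, bio, 14), (Bo, 2016, bio, 14), (Zed, 2013, cs, 8), (Zed, 2013, fin, 20), (Zed, 2013, fin, 26), (Zed, 2013, p3, 3), (Zed, 2021, cs, 8), (Zed, 2021, fin, 20), (Zed, 2021, fin, 26), (Zed, 2021, p3, 3)}.
π[genre, mname]: project onto (genre, mname) (6 duplicate(s) eliminated) → {(bio, Bo), (cs, Zed), (fin, Zed), (p3, Zed)}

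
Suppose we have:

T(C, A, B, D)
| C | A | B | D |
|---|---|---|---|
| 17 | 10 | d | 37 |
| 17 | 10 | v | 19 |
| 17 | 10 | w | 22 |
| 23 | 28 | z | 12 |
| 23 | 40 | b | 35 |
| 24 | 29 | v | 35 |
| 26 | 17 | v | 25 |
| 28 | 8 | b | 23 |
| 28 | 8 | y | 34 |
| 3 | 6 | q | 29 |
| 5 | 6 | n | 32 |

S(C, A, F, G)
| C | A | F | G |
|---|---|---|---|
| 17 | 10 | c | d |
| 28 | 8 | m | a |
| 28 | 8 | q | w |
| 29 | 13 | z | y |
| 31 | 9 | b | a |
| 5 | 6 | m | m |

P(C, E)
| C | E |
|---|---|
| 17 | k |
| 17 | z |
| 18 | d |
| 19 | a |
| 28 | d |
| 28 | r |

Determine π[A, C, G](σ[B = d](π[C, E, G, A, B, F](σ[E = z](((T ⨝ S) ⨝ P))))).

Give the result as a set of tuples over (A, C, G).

Joining T and S on C, A yields {(17, 10, d, 37, c, d), (17, 10, v, 19, c, d), (17, 10, w, 22, c, d), (28, 8, b, 23, m, a), (28, 8, b, 23, q, w), (28, 8, y, 34, m, a), (28, 8, y, 34, q, w), (5, 6, n, 32, m, m)}.
Joining (T ⨝ S) and P on C yields {(17, 10, d, 37, c, d, k), (17, 10, d, 37, c, d, z), (17, 10, v, 19, c, d, k), (17, 10, v, 19, c, d, z), (17, 10, w, 22, c, d, k), (17, 10, w, 22, c, d, z), (28, 8, b, 23, m, a, d), (28, 8, b, 23, m, a, r), (28, 8, b, 23, q, w, d), (28, 8, b, 23, q, w, r), (28, 8, y, 34, m, a, d), (28, 8, y, 34, m, a, r), (28, 8, y, 34, q, w, d), (28, 8, y, 34, q, w, r)}.
Apply σ_{E = z}; surviving tuples: {(17, 10, d, 37, c, d, z), (17, 10, v, 19, c, d, z), (17, 10, w, 22, c, d, z)}
Projecting to C, E, G, A, B, F: {(17, z, d, 10, d, c), (17, z, d, 10, v, c), (17, z, d, 10, w, c)}
Apply σ_{B = d}; surviving tuples: {(17, z, d, 10, d, c)}
Projecting to A, C, G: {(10, 17, d)}

{(10, 17, d)}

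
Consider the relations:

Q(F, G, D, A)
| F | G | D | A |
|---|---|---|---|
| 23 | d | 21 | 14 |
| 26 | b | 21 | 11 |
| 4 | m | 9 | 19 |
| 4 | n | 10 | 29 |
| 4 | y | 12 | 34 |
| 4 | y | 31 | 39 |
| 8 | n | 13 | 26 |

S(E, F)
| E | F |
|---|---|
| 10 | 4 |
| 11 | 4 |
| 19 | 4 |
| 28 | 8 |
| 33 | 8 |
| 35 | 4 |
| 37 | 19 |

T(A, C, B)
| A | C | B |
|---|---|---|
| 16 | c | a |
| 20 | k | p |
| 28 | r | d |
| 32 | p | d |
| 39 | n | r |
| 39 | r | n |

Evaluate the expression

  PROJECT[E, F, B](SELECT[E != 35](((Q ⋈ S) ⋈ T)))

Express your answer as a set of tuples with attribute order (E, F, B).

{(10, 4, n), (10, 4, r), (11, 4, n), (11, 4, r), (19, 4, n), (19, 4, r)}

Joining Q and S on F yields {(4, m, 9, 19, 10), (4, m, 9, 19, 11), (4, m, 9, 19, 19), (4, m, 9, 19, 35), (4, n, 10, 29, 10), (4, n, 10, 29, 11), (4, n, 10, 29, 19), (4, n, 10, 29, 35), (4, y, 12, 34, 10), (4, y, 12, 34, 11), (4, y, 12, 34, 19), (4, y, 12, 34, 35), (4, y, 31, 39, 10), (4, y, 31, 39, 11), (4, y, 31, 39, 19), (4, y, 31, 39, 35), (8, n, 13, 26, 28), (8, n, 13, 26, 33)}.
Joining (Q ⋈ S) and T on A yields {(4, y, 31, 39, 10, n, r), (4, y, 31, 39, 10, r, n), (4, y, 31, 39, 11, n, r), (4, y, 31, 39, 11, r, n), (4, y, 31, 39, 19, n, r), (4, y, 31, 39, 19, r, n), (4, y, 31, 39, 35, n, r), (4, y, 31, 39, 35, r, n)}.
Filtering on E != 35 leaves {(4, y, 31, 39, 10, n, r), (4, y, 31, 39, 10, r, n), (4, y, 31, 39, 11, n, r), (4, y, 31, 39, 11, r, n), (4, y, 31, 39, 19, n, r), (4, y, 31, 39, 19, r, n)}.
Keep only column(s) E, F, B: {(10, 4, n), (10, 4, r), (11, 4, n), (11, 4, r), (19, 4, n), (19, 4, r)}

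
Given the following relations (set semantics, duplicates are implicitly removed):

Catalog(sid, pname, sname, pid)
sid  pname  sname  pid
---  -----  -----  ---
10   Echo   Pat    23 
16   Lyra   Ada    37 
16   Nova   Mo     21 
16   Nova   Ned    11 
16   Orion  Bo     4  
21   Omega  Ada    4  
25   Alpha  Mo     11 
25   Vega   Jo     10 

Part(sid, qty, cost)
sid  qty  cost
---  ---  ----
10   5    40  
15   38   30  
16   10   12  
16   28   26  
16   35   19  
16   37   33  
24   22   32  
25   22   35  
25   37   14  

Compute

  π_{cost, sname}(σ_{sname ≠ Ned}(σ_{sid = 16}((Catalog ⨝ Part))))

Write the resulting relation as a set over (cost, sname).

{(12, Ada), (12, Bo), (12, Mo), (19, Ada), (19, Bo), (19, Mo), (26, Ada), (26, Bo), (26, Mo), (33, Ada), (33, Bo), (33, Mo)}

Catalog ⋈ Part (natural join on sid): {(10, Echo, Pat, 23, 5, 40), (16, Lyra, Ada, 37, 10, 12), (16, Lyra, Ada, 37, 28, 26), (16, Lyra, Ada, 37, 35, 19), (16, Lyra, Ada, 37, 37, 33), (16, Nova, Mo, 21, 10, 12), (16, Nova, Mo, 21, 28, 26), (16, Nova, Mo, 21, 35, 19), (16, Nova, Mo, 21, 37, 33), (16, Nova, Ned, 11, 10, 12), (16, Nova, Ned, 11, 28, 26), (16, Nova, Ned, 11, 35, 19), (16, Nova, Ned, 11, 37, 33), (16, Orion, Bo, 4, 10, 12), (16, Orion, Bo, 4, 28, 26), (16, Orion, Bo, 4, 35, 19), (16, Orion, Bo, 4, 37, 33), (25, Alpha, Mo, 11, 22, 35), (25, Alpha, Mo, 11, 37, 14), (25, Vega, Jo, 10, 22, 35), (25, Vega, Jo, 10, 37, 14)}
Selection sid = 16: {(16, Lyra, Ada, 37, 10, 12), (16, Lyra, Ada, 37, 28, 26), (16, Lyra, Ada, 37, 35, 19), (16, Lyra, Ada, 37, 37, 33), (16, Nova, Mo, 21, 10, 12), (16, Nova, Mo, 21, 28, 26), (16, Nova, Mo, 21, 35, 19), (16, Nova, Mo, 21, 37, 33), (16, Nova, Ned, 11, 10, 12), (16, Nova, Ned, 11, 28, 26), (16, Nova, Ned, 11, 35, 19), (16, Nova, Ned, 11, 37, 33), (16, Orion, Bo, 4, 10, 12), (16, Orion, Bo, 4, 28, 26), (16, Orion, Bo, 4, 35, 19), (16, Orion, Bo, 4, 37, 33)}
Selection sname ≠ Ned: {(16, Lyra, Ada, 37, 10, 12), (16, Lyra, Ada, 37, 28, 26), (16, Lyra, Ada, 37, 35, 19), (16, Lyra, Ada, 37, 37, 33), (16, Nova, Mo, 21, 10, 12), (16, Nova, Mo, 21, 28, 26), (16, Nova, Mo, 21, 35, 19), (16, Nova, Mo, 21, 37, 33), (16, Orion, Bo, 4, 10, 12), (16, Orion, Bo, 4, 28, 26), (16, Orion, Bo, 4, 35, 19), (16, Orion, Bo, 4, 37, 33)}
π_{cost, sname} gives {(12, Ada), (12, Bo), (12, Mo), (19, Ada), (19, Bo), (19, Mo), (26, Ada), (26, Bo), (26, Mo), (33, Ada), (33, Bo), (33, Mo)}.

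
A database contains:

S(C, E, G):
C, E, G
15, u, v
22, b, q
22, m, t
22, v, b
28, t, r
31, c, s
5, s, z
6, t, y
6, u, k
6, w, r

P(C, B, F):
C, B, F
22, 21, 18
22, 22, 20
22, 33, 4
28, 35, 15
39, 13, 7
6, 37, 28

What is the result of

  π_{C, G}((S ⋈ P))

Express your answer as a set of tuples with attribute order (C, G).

{(22, b), (22, q), (22, t), (28, r), (6, k), (6, r), (6, y)}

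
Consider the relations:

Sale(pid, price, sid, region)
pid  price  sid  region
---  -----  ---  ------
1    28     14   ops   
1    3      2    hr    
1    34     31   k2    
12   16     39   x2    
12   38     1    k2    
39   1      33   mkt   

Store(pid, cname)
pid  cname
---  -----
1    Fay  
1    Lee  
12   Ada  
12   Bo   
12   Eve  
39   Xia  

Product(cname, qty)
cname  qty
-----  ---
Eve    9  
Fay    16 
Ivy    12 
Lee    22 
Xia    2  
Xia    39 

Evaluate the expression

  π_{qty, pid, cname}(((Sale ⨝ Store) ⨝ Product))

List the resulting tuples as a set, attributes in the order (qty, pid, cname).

Joining Sale and Store on pid yields {(1, 28, 14, ops, Fay), (1, 28, 14, ops, Lee), (1, 3, 2, hr, Fay), (1, 3, 2, hr, Lee), (1, 34, 31, k2, Fay), (1, 34, 31, k2, Lee), (12, 16, 39, x2, Ada), (12, 16, 39, x2, Bo), (12, 16, 39, x2, Eve), (12, 38, 1, k2, Ada), (12, 38, 1, k2, Bo), (12, 38, 1, k2, Eve), (39, 1, 33, mkt, Xia)}.
Joining (Sale ⨝ Store) and Product on cname yields {(1, 28, 14, ops, Fay, 16), (1, 28, 14, ops, Lee, 22), (1, 3, 2, hr, Fay, 16), (1, 3, 2, hr, Lee, 22), (1, 34, 31, k2, Fay, 16), (1, 34, 31, k2, Lee, 22), (12, 16, 39, x2, Eve, 9), (12, 38, 1, k2, Eve, 9), (39, 1, 33, mkt, Xia, 2), (39, 1, 33, mkt, Xia, 39)}.
Projecting to qty, pid, cname (5 duplicate(s) eliminated): {(16, 1, Fay), (2, 39, Xia), (22, 1, Lee), (39, 39, Xia), (9, 12, Eve)}

{(16, 1, Fay), (2, 39, Xia), (22, 1, Lee), (39, 39, Xia), (9, 12, Eve)}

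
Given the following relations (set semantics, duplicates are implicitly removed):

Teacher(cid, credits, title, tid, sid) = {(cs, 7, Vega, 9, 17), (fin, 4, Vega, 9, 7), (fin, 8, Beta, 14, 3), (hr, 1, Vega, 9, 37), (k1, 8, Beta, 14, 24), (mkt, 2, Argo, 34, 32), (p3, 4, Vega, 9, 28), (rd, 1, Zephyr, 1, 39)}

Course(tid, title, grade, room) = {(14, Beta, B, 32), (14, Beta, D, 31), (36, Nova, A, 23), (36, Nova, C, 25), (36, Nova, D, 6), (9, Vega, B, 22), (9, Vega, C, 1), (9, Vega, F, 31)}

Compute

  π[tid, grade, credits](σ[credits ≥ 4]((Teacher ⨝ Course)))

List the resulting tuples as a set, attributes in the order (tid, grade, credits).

Natural join on title, tid: {(cs, 7, Vega, 9, 17, B, 22), (cs, 7, Vega, 9, 17, C, 1), (cs, 7, Vega, 9, 17, F, 31), (fin, 4, Vega, 9, 7, B, 22), (fin, 4, Vega, 9, 7, C, 1), (fin, 4, Vega, 9, 7, F, 31), (fin, 8, Beta, 14, 3, B, 32), (fin, 8, Beta, 14, 3, D, 31), (hr, 1, Vega, 9, 37, B, 22), (hr, 1, Vega, 9, 37, C, 1), (hr, 1, Vega, 9, 37, F, 31), (k1, 8, Beta, 14, 24, B, 32), (k1, 8, Beta, 14, 24, D, 31), (p3, 4, Vega, 9, 28, B, 22), (p3, 4, Vega, 9, 28, C, 1), (p3, 4, Vega, 9, 28, F, 31)}
Filtering on credits ≥ 4 leaves {(cs, 7, Vega, 9, 17, B, 22), (cs, 7, Vega, 9, 17, C, 1), (cs, 7, Vega, 9, 17, F, 31), (fin, 4, Vega, 9, 7, B, 22), (fin, 4, Vega, 9, 7, C, 1), (fin, 4, Vega, 9, 7, F, 31), (fin, 8, Beta, 14, 3, B, 32), (fin, 8, Beta, 14, 3, D, 31), (k1, 8, Beta, 14, 24, B, 32), (k1, 8, Beta, 14, 24, D, 31), (p3, 4, Vega, 9, 28, B, 22), (p3, 4, Vega, 9, 28, C, 1), (p3, 4, Vega, 9, 28, F, 31)}.
Keep only column(s) tid, grade, credits (5 duplicate(s) eliminated): {(14, B, 8), (14, D, 8), (9, B, 4), (9, B, 7), (9, C, 4), (9, C, 7), (9, F, 4), (9, F, 7)}

{(14, B, 8), (14, D, 8), (9, B, 4), (9, B, 7), (9, C, 4), (9, C, 7), (9, F, 4), (9, F, 7)}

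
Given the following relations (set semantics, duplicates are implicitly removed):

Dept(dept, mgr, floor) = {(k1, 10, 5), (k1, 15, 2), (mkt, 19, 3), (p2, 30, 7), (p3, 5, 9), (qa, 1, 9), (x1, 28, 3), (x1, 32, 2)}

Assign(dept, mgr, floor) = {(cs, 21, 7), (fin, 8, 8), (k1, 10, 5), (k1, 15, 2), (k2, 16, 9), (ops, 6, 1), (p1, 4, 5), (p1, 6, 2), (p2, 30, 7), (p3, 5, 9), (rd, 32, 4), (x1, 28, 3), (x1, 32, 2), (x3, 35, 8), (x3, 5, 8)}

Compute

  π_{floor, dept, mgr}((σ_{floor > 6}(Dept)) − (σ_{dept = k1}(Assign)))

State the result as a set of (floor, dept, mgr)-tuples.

σ[floor > 6]: keep tuples satisfying floor > 6 → {(p2, 30, 7), (p3, 5, 9), (qa, 1, 9)}
σ[dept = k1]: keep tuples satisfying dept = k1 → {(k1, 10, 5), (k1, 15, 2)}
Set difference of the two operands is {(p2, 30, 7), (p3, 5, 9), (qa, 1, 9)}.
Keep only column(s) floor, dept, mgr: {(7, p2, 30), (9, p3, 5), (9, qa, 1)}

{(7, p2, 30), (9, p3, 5), (9, qa, 1)}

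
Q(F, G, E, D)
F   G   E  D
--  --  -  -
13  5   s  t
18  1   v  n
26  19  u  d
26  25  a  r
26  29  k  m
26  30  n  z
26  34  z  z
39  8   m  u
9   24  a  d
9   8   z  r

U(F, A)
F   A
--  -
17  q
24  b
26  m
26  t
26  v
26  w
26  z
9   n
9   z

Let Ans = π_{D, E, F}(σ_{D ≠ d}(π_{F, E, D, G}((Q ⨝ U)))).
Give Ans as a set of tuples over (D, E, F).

Q ⋈ U (natural join on F): {(26, 19, u, d, m), (26, 19, u, d, t), (26, 19, u, d, v), (26, 19, u, d, w), (26, 19, u, d, z), (26, 25, a, r, m), (26, 25, a, r, t), (26, 25, a, r, v), (26, 25, a, r, w), (26, 25, a, r, z), (26, 29, k, m, m), (26, 29, k, m, t), (26, 29, k, m, v), (26, 29, k, m, w), (26, 29, k, m, z), (26, 30, n, z, m), (26, 30, n, z, t), (26, 30, n, z, v), (26, 30, n, z, w), (26, 30, n, z, z), (26, 34, z, z, m), (26, 34, z, z, t), (26, 34, z, z, v), (26, 34, z, z, w), (26, 34, z, z, z), (9, 24, a, d, n), (9, 24, a, d, z), (9, 8, z, r, n), (9, 8, z, r, z)}
π_{F, E, D, G} gives {(26, a, r, 25), (26, k, m, 29), (26, n, z, 30), (26, u, d, 19), (26, z, z, 34), (9, a, d, 24), (9, z, r, 8)} (22 duplicate(s) eliminated).
σ[D ≠ d]: keep tuples satisfying D ≠ d → {(26, a, r, 25), (26, k, m, 29), (26, n, z, 30), (26, z, z, 34), (9, z, r, 8)}
π_{D, E, F} gives {(m, k, 26), (r, a, 26), (r, z, 9), (z, n, 26), (z, z, 26)}.

{(m, k, 26), (r, a, 26), (r, z, 9), (z, n, 26), (z, z, 26)}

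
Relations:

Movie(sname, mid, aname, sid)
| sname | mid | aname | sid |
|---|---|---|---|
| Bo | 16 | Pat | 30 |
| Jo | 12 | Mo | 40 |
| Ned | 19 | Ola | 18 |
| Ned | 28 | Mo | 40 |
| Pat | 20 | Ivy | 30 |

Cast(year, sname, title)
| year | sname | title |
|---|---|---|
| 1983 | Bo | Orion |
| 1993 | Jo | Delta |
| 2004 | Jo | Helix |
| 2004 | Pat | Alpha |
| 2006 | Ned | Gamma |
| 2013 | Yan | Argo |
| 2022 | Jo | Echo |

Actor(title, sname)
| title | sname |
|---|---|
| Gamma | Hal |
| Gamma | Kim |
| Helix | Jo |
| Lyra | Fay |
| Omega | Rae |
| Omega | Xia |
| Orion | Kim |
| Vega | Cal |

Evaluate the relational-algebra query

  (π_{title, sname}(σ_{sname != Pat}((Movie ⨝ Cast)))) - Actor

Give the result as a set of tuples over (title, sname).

Natural join on sname: {(Bo, 16, Pat, 30, 1983, Orion), (Jo, 12, Mo, 40, 1993, Delta), (Jo, 12, Mo, 40, 2004, Helix), (Jo, 12, Mo, 40, 2022, Echo), (Ned, 19, Ola, 18, 2006, Gamma), (Ned, 28, Mo, 40, 2006, Gamma), (Pat, 20, Ivy, 30, 2004, Alpha)}
σ[sname != Pat]: keep tuples satisfying sname != Pat → {(Bo, 16, Pat, 30, 1983, Orion), (Jo, 12, Mo, 40, 1993, Delta), (Jo, 12, Mo, 40, 2004, Helix), (Jo, 12, Mo, 40, 2022, Echo), (Ned, 19, Ola, 18, 2006, Gamma), (Ned, 28, Mo, 40, 2006, Gamma)}
π_{title, sname} gives {(Delta, Jo), (Echo, Jo), (Gamma, Ned), (Helix, Jo), (Orion, Bo)} (1 duplicate(s) eliminated).
Set difference of the two operands is {(Delta, Jo), (Echo, Jo), (Gamma, Ned), (Orion, Bo)}.

{(Delta, Jo), (Echo, Jo), (Gamma, Ned), (Orion, Bo)}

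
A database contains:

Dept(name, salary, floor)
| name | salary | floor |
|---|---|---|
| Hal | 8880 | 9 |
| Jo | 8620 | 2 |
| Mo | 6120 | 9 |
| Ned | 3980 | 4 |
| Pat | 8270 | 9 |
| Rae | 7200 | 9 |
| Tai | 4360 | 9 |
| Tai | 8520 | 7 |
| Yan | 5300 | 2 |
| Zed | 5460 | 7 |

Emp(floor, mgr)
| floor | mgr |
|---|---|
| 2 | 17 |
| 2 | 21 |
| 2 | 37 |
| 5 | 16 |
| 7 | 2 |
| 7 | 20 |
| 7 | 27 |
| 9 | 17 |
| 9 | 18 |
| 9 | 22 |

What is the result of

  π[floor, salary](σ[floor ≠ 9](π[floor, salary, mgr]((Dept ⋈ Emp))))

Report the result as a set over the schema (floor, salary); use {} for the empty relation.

Dept ⋈ Emp (natural join on floor): {(Hal, 8880, 9, 17), (Hal, 8880, 9, 18), (Hal, 8880, 9, 22), (Jo, 8620, 2, 17), (Jo, 8620, 2, 21), (Jo, 8620, 2, 37), (Mo, 6120, 9, 17), (Mo, 6120, 9, 18), (Mo, 6120, 9, 22), (Pat, 8270, 9, 17), (Pat, 8270, 9, 18), (Pat, 8270, 9, 22), (Rae, 7200, 9, 17), (Rae, 7200, 9, 18), (Rae, 7200, 9, 22), (Tai, 4360, 9, 17), (Tai, 4360, 9, 18), (Tai, 4360, 9, 22), (Tai, 8520, 7, 2), (Tai, 8520, 7, 20), (Tai, 8520, 7, 27), (Yan, 5300, 2, 17), (Yan, 5300, 2, 21), (Yan, 5300, 2, 37), (Zed, 5460, 7, 2), (Zed, 5460, 7, 20), (Zed, 5460, 7, 27)}
π_{floor, salary, mgr} gives {(2, 5300, 17), (2, 5300, 21), (2, 5300, 37), (2, 8620, 17), (2, 8620, 21), (2, 8620, 37), (7, 5460, 2), (7, 5460, 20), (7, 5460, 27), (7, 8520, 2), (7, 8520, 20), (7, 8520, 27), (9, 4360, 17), (9, 4360, 18), (9, 4360, 22), (9, 6120, 17), (9, 6120, 18), (9, 6120, 22), (9, 7200, 17), (9, 7200, 18), (9, 7200, 22), (9, 8270, 17), (9, 8270, 18), (9, 8270, 22), (9, 8880, 17), (9, 8880, 18), (9, 8880, 22)}.
Apply σ_{floor ≠ 9}; surviving tuples: {(2, 5300, 17), (2, 5300, 21), (2, 5300, 37), (2, 8620, 17), (2, 8620, 21), (2, 8620, 37), (7, 5460, 2), (7, 5460, 20), (7, 5460, 27), (7, 8520, 2), (7, 8520, 20), (7, 8520, 27)}
π_{floor, salary} gives {(2, 5300), (2, 8620), (7, 5460), (7, 8520)} (8 duplicate(s) eliminated).

{(2, 5300), (2, 8620), (7, 5460), (7, 8520)}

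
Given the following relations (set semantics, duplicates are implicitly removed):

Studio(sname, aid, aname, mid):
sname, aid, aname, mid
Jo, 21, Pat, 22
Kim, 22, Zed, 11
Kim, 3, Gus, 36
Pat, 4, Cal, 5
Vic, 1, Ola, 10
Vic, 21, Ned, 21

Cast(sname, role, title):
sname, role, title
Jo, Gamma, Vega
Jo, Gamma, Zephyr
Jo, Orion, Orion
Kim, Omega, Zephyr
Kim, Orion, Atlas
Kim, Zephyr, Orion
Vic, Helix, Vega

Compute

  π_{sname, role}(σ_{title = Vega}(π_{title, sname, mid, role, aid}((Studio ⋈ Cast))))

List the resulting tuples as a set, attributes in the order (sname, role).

{(Jo, Gamma), (Vic, Helix)}

Natural join on sname: {(Jo, 21, Pat, 22, Gamma, Vega), (Jo, 21, Pat, 22, Gamma, Zephyr), (Jo, 21, Pat, 22, Orion, Orion), (Kim, 22, Zed, 11, Omega, Zephyr), (Kim, 22, Zed, 11, Orion, Atlas), (Kim, 22, Zed, 11, Zephyr, Orion), (Kim, 3, Gus, 36, Omega, Zephyr), (Kim, 3, Gus, 36, Orion, Atlas), (Kim, 3, Gus, 36, Zephyr, Orion), (Vic, 1, Ola, 10, Helix, Vega), (Vic, 21, Ned, 21, Helix, Vega)}
Keep only column(s) title, sname, mid, role, aid: {(Atlas, Kim, 11, Orion, 22), (Atlas, Kim, 36, Orion, 3), (Orion, Jo, 22, Orion, 21), (Orion, Kim, 11, Zephyr, 22), (Orion, Kim, 36, Zephyr, 3), (Vega, Jo, 22, Gamma, 21), (Vega, Vic, 10, Helix, 1), (Vega, Vic, 21, Helix, 21), (Zephyr, Jo, 22, Gamma, 21), (Zephyr, Kim, 11, Omega, 22), (Zephyr, Kim, 36, Omega, 3)}
Filtering on title = Vega leaves {(Vega, Jo, 22, Gamma, 21), (Vega, Vic, 10, Helix, 1), (Vega, Vic, 21, Helix, 21)}.
Keep only column(s) sname, role (1 duplicate(s) eliminated): {(Jo, Gamma), (Vic, Helix)}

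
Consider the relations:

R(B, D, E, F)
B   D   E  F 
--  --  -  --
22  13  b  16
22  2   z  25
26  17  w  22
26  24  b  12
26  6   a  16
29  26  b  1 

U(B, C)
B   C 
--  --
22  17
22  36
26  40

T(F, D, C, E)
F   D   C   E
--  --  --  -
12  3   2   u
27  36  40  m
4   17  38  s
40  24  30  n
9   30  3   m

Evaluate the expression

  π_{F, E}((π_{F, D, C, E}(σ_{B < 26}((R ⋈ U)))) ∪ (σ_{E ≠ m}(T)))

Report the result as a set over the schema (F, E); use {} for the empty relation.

{(12, u), (16, b), (25, z), (4, s), (40, n)}

Natural join on B: {(22, 13, b, 16, 17), (22, 13, b, 16, 36), (22, 2, z, 25, 17), (22, 2, z, 25, 36), (26, 17, w, 22, 40), (26, 24, b, 12, 40), (26, 6, a, 16, 40)}
Apply σ_{B < 26}; surviving tuples: {(22, 13, b, 16, 17), (22, 13, b, 16, 36), (22, 2, z, 25, 17), (22, 2, z, 25, 36)}
Keep only column(s) F, D, C, E: {(16, 13, 17, b), (16, 13, 36, b), (25, 2, 17, z), (25, 2, 36, z)}
Apply σ_{E ≠ m}; surviving tuples: {(12, 3, 2, u), (4, 17, 38, s), (40, 24, 30, n)}
Union: {(16, 13, 17, b), (16, 13, 36, b), (25, 2, 17, z), (25, 2, 36, z)} with {(12, 3, 2, u), (4, 17, 38, s), (40, 24, 30, n)} → {(12, 3, 2, u), (16, 13, 17, b), (16, 13, 36, b), (25, 2, 17, z), (25, 2, 36, z), (4, 17, 38, s), (40, 24, 30, n)}
Keep only column(s) F, E (2 duplicate(s) eliminated): {(12, u), (16, b), (25, z), (4, s), (40, n)}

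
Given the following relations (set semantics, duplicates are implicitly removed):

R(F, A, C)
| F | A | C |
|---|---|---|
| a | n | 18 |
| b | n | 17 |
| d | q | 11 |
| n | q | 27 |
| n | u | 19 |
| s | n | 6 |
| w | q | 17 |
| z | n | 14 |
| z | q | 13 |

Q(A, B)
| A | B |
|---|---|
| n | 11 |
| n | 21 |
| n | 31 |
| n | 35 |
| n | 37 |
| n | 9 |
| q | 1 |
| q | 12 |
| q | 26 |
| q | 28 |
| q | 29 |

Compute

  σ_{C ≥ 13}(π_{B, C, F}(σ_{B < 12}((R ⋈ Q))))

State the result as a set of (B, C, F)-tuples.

{(1, 13, z), (1, 17, w), (1, 27, n), (11, 14, z), (11, 17, b), (11, 18, a), (9, 14, z), (9, 17, b), (9, 18, a)}

R ⋈ Q (natural join on A): {(a, n, 18, 11), (a, n, 18, 21), (a, n, 18, 31), (a, n, 18, 35), (a, n, 18, 37), (a, n, 18, 9), (b, n, 17, 11), (b, n, 17, 21), (b, n, 17, 31), (b, n, 17, 35), (b, n, 17, 37), (b, n, 17, 9), (d, q, 11, 1), (d, q, 11, 12), (d, q, 11, 26), (d, q, 11, 28), (d, q, 11, 29), (n, q, 27, 1), (n, q, 27, 12), (n, q, 27, 26), (n, q, 27, 28), (n, q, 27, 29), (s, n, 6, 11), (s, n, 6, 21), (s, n, 6, 31), (s, n, 6, 35), (s, n, 6, 37), (s, n, 6, 9), (w, q, 17, 1), (w, q, 17, 12), (w, q, 17, 26), (w, q, 17, 28), (w, q, 17, 29), (z, n, 14, 11), (z, n, 14, 21), (z, n, 14, 31), (z, n, 14, 35), (z, n, 14, 37), (z, n, 14, 9), (z, q, 13, 1), (z, q, 13, 12), (z, q, 13, 26), (z, q, 13, 28), (z, q, 13, 29)}
Apply σ_{B < 12}; surviving tuples: {(a, n, 18, 11), (a, n, 18, 9), (b, n, 17, 11), (b, n, 17, 9), (d, q, 11, 1), (n, q, 27, 1), (s, n, 6, 11), (s, n, 6, 9), (w, q, 17, 1), (z, n, 14, 11), (z, n, 14, 9), (z, q, 13, 1)}
π[B, C, F]: project onto (B, C, F) → {(1, 11, d), (1, 13, z), (1, 17, w), (1, 27, n), (11, 14, z), (11, 17, b), (11, 18, a), (11, 6, s), (9, 14, z), (9, 17, b), (9, 18, a), (9, 6, s)}
Apply σ_{C ≥ 13}; surviving tuples: {(1, 13, z), (1, 17, w), (1, 27, n), (11, 14, z), (11, 17, b), (11, 18, a), (9, 14, z), (9, 17, b), (9, 18, a)}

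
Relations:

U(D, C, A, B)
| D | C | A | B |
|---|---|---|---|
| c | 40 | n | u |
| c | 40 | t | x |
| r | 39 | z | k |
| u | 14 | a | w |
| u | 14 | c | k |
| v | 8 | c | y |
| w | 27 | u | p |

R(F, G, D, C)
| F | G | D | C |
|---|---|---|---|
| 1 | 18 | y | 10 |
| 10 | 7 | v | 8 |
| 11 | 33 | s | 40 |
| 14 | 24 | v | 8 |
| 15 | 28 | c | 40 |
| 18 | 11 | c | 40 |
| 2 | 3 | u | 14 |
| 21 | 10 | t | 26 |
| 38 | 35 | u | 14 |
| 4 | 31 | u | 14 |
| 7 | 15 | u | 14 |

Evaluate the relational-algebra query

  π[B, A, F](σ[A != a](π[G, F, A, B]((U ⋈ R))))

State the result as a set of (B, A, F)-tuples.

Joining U and R on D, C yields {(c, 40, n, u, 15, 28), (c, 40, n, u, 18, 11), (c, 40, t, x, 15, 28), (c, 40, t, x, 18, 11), (u, 14, a, w, 2, 3), (u, 14, a, w, 38, 35), (u, 14, a, w, 4, 31), (u, 14, a, w, 7, 15), (u, 14, c, k, 2, 3), (u, 14, c, k, 38, 35), (u, 14, c, k, 4, 31), (u, 14, c, k, 7, 15), (v, 8, c, y, 10, 7), (v, 8, c, y, 14, 24)}.
Keep only column(s) G, F, A, B: {(11, 18, n, u), (11, 18, t, x), (15, 7, a, w), (15, 7, c, k), (24, 14, c, y), (28, 15, n, u), (28, 15, t, x), (3, 2, a, w), (3, 2, c, k), (31, 4, a, w), (31, 4, c, k), (35, 38, a, w), (35, 38, c, k), (7, 10, c, y)}
Apply σ_{A != a}; surviving tuples: {(11, 18, n, u), (11, 18, t, x), (15, 7, c, k), (24, 14, c, y), (28, 15, n, u), (28, 15, t, x), (3, 2, c, k), (31, 4, c, k), (35, 38, c, k), (7, 10, c, y)}
Keep only column(s) B, A, F: {(k, c, 2), (k, c, 38), (k, c, 4), (k, c, 7), (u, n, 15), (u, n, 18), (x, t, 15), (x, t, 18), (y, c, 10), (y, c, 14)}

{(k, c, 2), (k, c, 38), (k, c, 4), (k, c, 7), (u, n, 15), (u, n, 18), (x, t, 15), (x, t, 18), (y, c, 10), (y, c, 14)}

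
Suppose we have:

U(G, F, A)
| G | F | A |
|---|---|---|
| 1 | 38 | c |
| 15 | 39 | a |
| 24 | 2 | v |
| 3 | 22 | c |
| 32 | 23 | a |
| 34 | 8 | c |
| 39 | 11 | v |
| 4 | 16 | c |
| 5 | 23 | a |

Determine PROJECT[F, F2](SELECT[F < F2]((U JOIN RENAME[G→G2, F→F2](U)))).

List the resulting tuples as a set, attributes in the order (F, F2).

ρ[G→G2, F→F2]: schema becomes (G2, F2, A); tuples unchanged.
U ⋈ RENAME[G→G2, F→F2](U) (natural join on A): {(1, 38, c, 1, 38), (1, 38, c, 3, 22), (1, 38, c, 34, 8), (1, 38, c, 4, 16), (15, 39, a, 15, 39), (15, 39, a, 32, 23), (15, 39, a, 5, 23), (24, 2, v, 24, 2), (24, 2, v, 39, 11), (3, 22, c, 1, 38), (3, 22, c, 3, 22), (3, 22, c, 34, 8), (3, 22, c, 4, 16), (32, 23, a, 15, 39), (32, 23, a, 32, 23), (32, 23, a, 5, 23), (34, 8, c, 1, 38), (34, 8, c, 3, 22), (34, 8, c, 34, 8), (34, 8, c, 4, 16), (39, 11, v, 24, 2), (39, 11, v, 39, 11), (4, 16, c, 1, 38), (4, 16, c, 3, 22), (4, 16, c, 34, 8), (4, 16, c, 4, 16), (5, 23, a, 15, 39), (5, 23, a, 32, 23), (5, 23, a, 5, 23)}
Selection F < F2: {(24, 2, v, 39, 11), (3, 22, c, 1, 38), (32, 23, a, 15, 39), (34, 8, c, 1, 38), (34, 8, c, 3, 22), (34, 8, c, 4, 16), (4, 16, c, 1, 38), (4, 16, c, 3, 22), (5, 23, a, 15, 39)}
π_{F, F2} gives {(16, 22), (16, 38), (2, 11), (22, 38), (23, 39), (8, 16), (8, 22), (8, 38)} (1 duplicate(s) eliminated).

{(16, 22), (16, 38), (2, 11), (22, 38), (23, 39), (8, 16), (8, 22), (8, 38)}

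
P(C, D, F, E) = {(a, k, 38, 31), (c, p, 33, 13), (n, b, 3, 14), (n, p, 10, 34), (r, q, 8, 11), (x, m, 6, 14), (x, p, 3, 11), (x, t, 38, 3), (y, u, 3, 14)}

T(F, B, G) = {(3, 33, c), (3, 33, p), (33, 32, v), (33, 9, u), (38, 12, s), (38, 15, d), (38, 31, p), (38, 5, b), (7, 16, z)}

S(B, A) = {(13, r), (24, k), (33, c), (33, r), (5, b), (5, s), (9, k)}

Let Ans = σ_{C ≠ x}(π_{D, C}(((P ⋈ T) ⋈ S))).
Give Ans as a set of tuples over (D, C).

{(b, n), (k, a), (p, c), (u, y)}

Joining P and T on F yields {(a, k, 38, 31, 12, s), (a, k, 38, 31, 15, d), (a, k, 38, 31, 31, p), (a, k, 38, 31, 5, b), (c, p, 33, 13, 32, v), (c, p, 33, 13, 9, u), (n, b, 3, 14, 33, c), (n, b, 3, 14, 33, p), (x, p, 3, 11, 33, c), (x, p, 3, 11, 33, p), (x, t, 38, 3, 12, s), (x, t, 38, 3, 15, d), (x, t, 38, 3, 31, p), (x, t, 38, 3, 5, b), (y, u, 3, 14, 33, c), (y, u, 3, 14, 33, p)}.
Joining (P ⋈ T) and S on B yields {(a, k, 38, 31, 5, b, b), (a, k, 38, 31, 5, b, s), (c, p, 33, 13, 9, u, k), (n, b, 3, 14, 33, c, c), (n, b, 3, 14, 33, c, r), (n, b, 3, 14, 33, p, c), (n, b, 3, 14, 33, p, r), (x, p, 3, 11, 33, c, c), (x, p, 3, 11, 33, c, r), (x, p, 3, 11, 33, p, c), (x, p, 3, 11, 33, p, r), (x, t, 38, 3, 5, b, b), (x, t, 38, 3, 5, b, s), (y, u, 3, 14, 33, c, c), (y, u, 3, 14, 33, c, r), (y, u, 3, 14, 33, p, c), (y, u, 3, 14, 33, p, r)}.
π_{D, C} gives {(b, n), (k, a), (p, c), (p, x), (t, x), (u, y)} (11 duplicate(s) eliminated).
σ[C ≠ x]: keep tuples satisfying C ≠ x → {(b, n), (k, a), (p, c), (u, y)}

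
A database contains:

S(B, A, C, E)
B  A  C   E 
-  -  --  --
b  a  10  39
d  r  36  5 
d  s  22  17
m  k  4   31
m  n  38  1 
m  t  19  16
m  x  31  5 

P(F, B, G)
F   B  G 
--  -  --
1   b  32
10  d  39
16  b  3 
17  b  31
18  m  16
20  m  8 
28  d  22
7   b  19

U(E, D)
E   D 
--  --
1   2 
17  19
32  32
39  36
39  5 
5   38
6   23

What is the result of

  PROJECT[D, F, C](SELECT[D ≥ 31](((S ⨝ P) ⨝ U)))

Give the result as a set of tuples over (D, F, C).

Natural join on B: {(b, a, 10, 39, 1, 32), (b, a, 10, 39, 16, 3), (b, a, 10, 39, 17, 31), (b, a, 10, 39, 7, 19), (d, r, 36, 5, 10, 39), (d, r, 36, 5, 28, 22), (d, s, 22, 17, 10, 39), (d, s, 22, 17, 28, 22), (m, k, 4, 31, 18, 16), (m, k, 4, 31, 20, 8), (m, n, 38, 1, 18, 16), (m, n, 38, 1, 20, 8), (m, t, 19, 16, 18, 16), (m, t, 19, 16, 20, 8), (m, x, 31, 5, 18, 16), (m, x, 31, 5, 20, 8)}
Natural join on E: {(b, a, 10, 39, 1, 32, 36), (b, a, 10, 39, 1, 32, 5), (b, a, 10, 39, 16, 3, 36), (b, a, 10, 39, 16, 3, 5), (b, a, 10, 39, 17, 31, 36), (b, a, 10, 39, 17, 31, 5), (b, a, 10, 39, 7, 19, 36), (b, a, 10, 39, 7, 19, 5), (d, r, 36, 5, 10, 39, 38), (d, r, 36, 5, 28, 22, 38), (d, s, 22, 17, 10, 39, 19), (d, s, 22, 17, 28, 22, 19), (m, n, 38, 1, 18, 16, 2), (m, n, 38, 1, 20, 8, 2), (m, x, 31, 5, 18, 16, 38), (m, x, 31, 5, 20, 8, 38)}
Filtering on D ≥ 31 leaves {(b, a, 10, 39, 1, 32, 36), (b, a, 10, 39, 16, 3, 36), (b, a, 10, 39, 17, 31, 36), (b, a, 10, 39, 7, 19, 36), (d, r, 36, 5, 10, 39, 38), (d, r, 36, 5, 28, 22, 38), (m, x, 31, 5, 18, 16, 38), (m, x, 31, 5, 20, 8, 38)}.
π[D, F, C]: project onto (D, F, C) → {(36, 1, 10), (36, 16, 10), (36, 17, 10), (36, 7, 10), (38, 10, 36), (38, 18, 31), (38, 20, 31), (38, 28, 36)}

{(36, 1, 10), (36, 16, 10), (36, 17, 10), (36, 7, 10), (38, 10, 36), (38, 18, 31), (38, 20, 31), (38, 28, 36)}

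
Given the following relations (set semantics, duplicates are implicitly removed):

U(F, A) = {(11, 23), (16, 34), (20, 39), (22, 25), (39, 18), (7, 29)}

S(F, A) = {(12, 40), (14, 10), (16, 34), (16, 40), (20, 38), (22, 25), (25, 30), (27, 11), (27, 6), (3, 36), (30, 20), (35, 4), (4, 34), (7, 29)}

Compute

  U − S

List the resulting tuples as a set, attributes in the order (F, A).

{(11, 23), (20, 39), (39, 18)}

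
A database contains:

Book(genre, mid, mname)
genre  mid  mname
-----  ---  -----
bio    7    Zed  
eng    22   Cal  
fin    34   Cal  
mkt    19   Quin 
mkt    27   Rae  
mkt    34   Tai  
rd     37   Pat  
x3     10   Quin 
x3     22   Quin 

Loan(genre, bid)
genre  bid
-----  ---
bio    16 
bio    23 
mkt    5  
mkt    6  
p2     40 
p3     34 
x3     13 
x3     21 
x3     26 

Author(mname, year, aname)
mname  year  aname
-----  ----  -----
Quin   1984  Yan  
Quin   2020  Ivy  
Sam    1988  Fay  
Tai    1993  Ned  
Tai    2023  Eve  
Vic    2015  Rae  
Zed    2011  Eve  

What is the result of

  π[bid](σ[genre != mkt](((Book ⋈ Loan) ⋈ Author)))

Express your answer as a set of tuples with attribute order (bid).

{13, 16, 21, 23, 26}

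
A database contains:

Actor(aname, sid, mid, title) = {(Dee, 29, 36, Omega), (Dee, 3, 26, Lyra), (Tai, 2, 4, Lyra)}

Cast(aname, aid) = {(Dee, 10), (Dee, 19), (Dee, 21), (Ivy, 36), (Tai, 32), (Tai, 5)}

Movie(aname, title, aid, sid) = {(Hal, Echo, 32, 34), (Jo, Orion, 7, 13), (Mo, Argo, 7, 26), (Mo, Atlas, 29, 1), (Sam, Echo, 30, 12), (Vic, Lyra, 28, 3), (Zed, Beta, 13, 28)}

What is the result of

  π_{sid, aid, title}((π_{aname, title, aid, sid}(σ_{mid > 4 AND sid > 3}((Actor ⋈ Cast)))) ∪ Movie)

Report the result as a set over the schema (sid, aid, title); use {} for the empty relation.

{(1, 29, Atlas), (12, 30, Echo), (13, 7, Orion), (26, 7, Argo), (28, 13, Beta), (29, 10, Omega), (29, 19, Omega), (29, 21, Omega), (3, 28, Lyra), (34, 32, Echo)}

Joining Actor and Cast on aname yields {(Dee, 29, 36, Omega, 10), (Dee, 29, 36, Omega, 19), (Dee, 29, 36, Omega, 21), (Dee, 3, 26, Lyra, 10), (Dee, 3, 26, Lyra, 19), (Dee, 3, 26, Lyra, 21), (Tai, 2, 4, Lyra, 32), (Tai, 2, 4, Lyra, 5)}.
Filtering on mid > 4 AND sid > 3 leaves {(Dee, 29, 36, Omega, 10), (Dee, 29, 36, Omega, 19), (Dee, 29, 36, Omega, 21)}.
π[aname, title, aid, sid]: project onto (aname, title, aid, sid) → {(Dee, Omega, 10, 29), (Dee, Omega, 19, 29), (Dee, Omega, 21, 29)}
Set union of the two operands is {(Dee, Omega, 10, 29), (Dee, Omega, 19, 29), (Dee, Omega, 21, 29), (Hal, Echo, 32, 34), (Jo, Orion, 7, 13), (Mo, Argo, 7, 26), (Mo, Atlas, 29, 1), (Sam, Echo, 30, 12), (Vic, Lyra, 28, 3), (Zed, Beta, 13, 28)}.
π[sid, aid, title]: project onto (sid, aid, title) → {(1, 29, Atlas), (12, 30, Echo), (13, 7, Orion), (26, 7, Argo), (28, 13, Beta), (29, 10, Omega), (29, 19, Omega), (29, 21, Omega), (3, 28, Lyra), (34, 32, Echo)}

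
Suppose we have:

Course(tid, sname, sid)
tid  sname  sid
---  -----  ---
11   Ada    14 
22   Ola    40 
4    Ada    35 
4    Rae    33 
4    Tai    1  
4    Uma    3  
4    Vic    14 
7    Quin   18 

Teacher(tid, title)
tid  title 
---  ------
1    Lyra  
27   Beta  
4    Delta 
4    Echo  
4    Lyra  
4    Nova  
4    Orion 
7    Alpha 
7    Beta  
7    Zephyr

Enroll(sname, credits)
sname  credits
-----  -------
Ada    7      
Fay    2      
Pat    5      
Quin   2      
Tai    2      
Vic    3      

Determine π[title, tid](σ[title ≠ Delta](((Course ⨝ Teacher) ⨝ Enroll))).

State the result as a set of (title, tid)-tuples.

Course ⋈ Teacher (natural join on tid): {(4, Ada, 35, Delta), (4, Ada, 35, Echo), (4, Ada, 35, Lyra), (4, Ada, 35, Nova), (4, Ada, 35, Orion), (4, Rae, 33, Delta), (4, Rae, 33, Echo), (4, Rae, 33, Lyra), (4, Rae, 33, Nova), (4, Rae, 33, Orion), (4, Tai, 1, Delta), (4, Tai, 1, Echo), (4, Tai, 1, Lyra), (4, Tai, 1, Nova), (4, Tai, 1, Orion), (4, Uma, 3, Delta), (4, Uma, 3, Echo), (4, Uma, 3, Lyra), (4, Uma, 3, Nova), (4, Uma, 3, Orion), (4, Vic, 14, Delta), (4, Vic, 14, Echo), (4, Vic, 14, Lyra), (4, Vic, 14, Nova), (4, Vic, 14, Orion), (7, Quin, 18, Alpha), (7, Quin, 18, Beta), (7, Quin, 18, Zephyr)}
(Course ⨝ Teacher) ⋈ Enroll (natural join on sname): {(4, Ada, 35, Delta, 7), (4, Ada, 35, Echo, 7), (4, Ada, 35, Lyra, 7), (4, Ada, 35, Nova, 7), (4, Ada, 35, Orion, 7), (4, Tai, 1, Delta, 2), (4, Tai, 1, Echo, 2), (4, Tai, 1, Lyra, 2), (4, Tai, 1, Nova, 2), (4, Tai, 1, Orion, 2), (4, Vic, 14, Delta, 3), (4, Vic, 14, Echo, 3), (4, Vic, 14, Lyra, 3), (4, Vic, 14, Nova, 3), (4, Vic, 14, Orion, 3), (7, Quin, 18, Alpha, 2), (7, Quin, 18, Beta, 2), (7, Quin, 18, Zephyr, 2)}
Filtering on title ≠ Delta leaves {(4, Ada, 35, Echo, 7), (4, Ada, 35, Lyra, 7), (4, Ada, 35, Nova, 7), (4, Ada, 35, Orion, 7), (4, Tai, 1, Echo, 2), (4, Tai, 1, Lyra, 2), (4, Tai, 1, Nova, 2), (4, Tai, 1, Orion, 2), (4, Vic, 14, Echo, 3), (4, Vic, 14, Lyra, 3), (4, Vic, 14, Nova, 3), (4, Vic, 14, Orion, 3), (7, Quin, 18, Alpha, 2), (7, Quin, 18, Beta, 2), (7, Quin, 18, Zephyr, 2)}.
π_{title, tid} gives {(Alpha, 7), (Beta, 7), (Echo, 4), (Lyra, 4), (Nova, 4), (Orion, 4), (Zephyr, 7)} (8 duplicate(s) eliminated).

{(Alpha, 7), (Beta, 7), (Echo, 4), (Lyra, 4), (Nova, 4), (Orion, 4), (Zephyr, 7)}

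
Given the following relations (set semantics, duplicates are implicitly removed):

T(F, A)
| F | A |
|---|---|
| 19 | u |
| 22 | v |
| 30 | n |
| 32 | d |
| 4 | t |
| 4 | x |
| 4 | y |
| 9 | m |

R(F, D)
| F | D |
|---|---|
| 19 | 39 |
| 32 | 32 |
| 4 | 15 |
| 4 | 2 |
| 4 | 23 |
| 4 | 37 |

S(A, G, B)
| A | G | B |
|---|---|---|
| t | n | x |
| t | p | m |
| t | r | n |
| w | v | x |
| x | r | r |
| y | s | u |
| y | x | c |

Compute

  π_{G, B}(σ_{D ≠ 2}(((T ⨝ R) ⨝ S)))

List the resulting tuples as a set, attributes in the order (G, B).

T ⋈ R (natural join on F): {(19, u, 39), (32, d, 32), (4, t, 15), (4, t, 2), (4, t, 23), (4, t, 37), (4, x, 15), (4, x, 2), (4, x, 23), (4, x, 37), (4, y, 15), (4, y, 2), (4, y, 23), (4, y, 37)}
(T ⨝ R) ⋈ S (natural join on A): {(4, t, 15, n, x), (4, t, 15, p, m), (4, t, 15, r, n), (4, t, 2, n, x), (4, t, 2, p, m), (4, t, 2, r, n), (4, t, 23, n, x), (4, t, 23, p, m), (4, t, 23, r, n), (4, t, 37, n, x), (4, t, 37, p, m), (4, t, 37, r, n), (4, x, 15, r, r), (4, x, 2, r, r), (4, x, 23, r, r), (4, x, 37, r, r), (4, y, 15, s, u), (4, y, 15, x, c), (4, y, 2, s, u), (4, y, 2, x, c), (4, y, 23, s, u), (4, y, 23, x, c), (4, y, 37, s, u), (4, y, 37, x, c)}
σ[D ≠ 2]: keep tuples satisfying D ≠ 2 → {(4, t, 15, n, x), (4, t, 15, p, m), (4, t, 15, r, n), (4, t, 23, n, x), (4, t, 23, p, m), (4, t, 23, r, n), (4, t, 37, n, x), (4, t, 37, p, m), (4, t, 37, r, n), (4, x, 15, r, r), (4, x, 23, r, r), (4, x, 37, r, r), (4, y, 15, s, u), (4, y, 15, x, c), (4, y, 23, s, u), (4, y, 23, x, c), (4, y, 37, s, u), (4, y, 37, x, c)}
Projecting to G, B (12 duplicate(s) eliminated): {(n, x), (p, m), (r, n), (r, r), (s, u), (x, c)}

{(n, x), (p, m), (r, n), (r, r), (s, u), (x, c)}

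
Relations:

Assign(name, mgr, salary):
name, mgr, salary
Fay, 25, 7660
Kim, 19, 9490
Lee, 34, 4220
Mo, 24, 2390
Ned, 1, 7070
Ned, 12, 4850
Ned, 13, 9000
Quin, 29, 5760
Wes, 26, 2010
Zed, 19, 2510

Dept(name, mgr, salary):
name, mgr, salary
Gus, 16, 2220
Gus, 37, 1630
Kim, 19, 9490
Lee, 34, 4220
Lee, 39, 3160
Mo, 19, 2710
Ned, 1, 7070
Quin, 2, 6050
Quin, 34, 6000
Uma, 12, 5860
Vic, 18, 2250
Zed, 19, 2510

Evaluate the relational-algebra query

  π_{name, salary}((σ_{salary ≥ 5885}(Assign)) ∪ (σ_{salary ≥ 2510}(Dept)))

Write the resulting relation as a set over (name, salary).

{(Fay, 7660), (Kim, 9490), (Lee, 3160), (Lee, 4220), (Mo, 2710), (Ned, 7070), (Ned, 9000), (Quin, 6000), (Quin, 6050), (Uma, 5860), (Zed, 2510)}

Selection salary ≥ 5885: {(Fay, 25, 7660), (Kim, 19, 9490), (Ned, 1, 7070), (Ned, 13, 9000)}
Selection salary ≥ 2510: {(Kim, 19, 9490), (Lee, 34, 4220), (Lee, 39, 3160), (Mo, 19, 2710), (Ned, 1, 7070), (Quin, 2, 6050), (Quin, 34, 6000), (Uma, 12, 5860), (Zed, 19, 2510)}
Set union of the two operands is {(Fay, 25, 7660), (Kim, 19, 9490), (Lee, 34, 4220), (Lee, 39, 3160), (Mo, 19, 2710), (Ned, 1, 7070), (Ned, 13, 9000), (Quin, 2, 6050), (Quin, 34, 6000), (Uma, 12, 5860), (Zed, 19, 2510)}.
π_{name, salary} gives {(Fay, 7660), (Kim, 9490), (Lee, 3160), (Lee, 4220), (Mo, 2710), (Ned, 7070), (Ned, 9000), (Quin, 6000), (Quin, 6050), (Uma, 5860), (Zed, 2510)}.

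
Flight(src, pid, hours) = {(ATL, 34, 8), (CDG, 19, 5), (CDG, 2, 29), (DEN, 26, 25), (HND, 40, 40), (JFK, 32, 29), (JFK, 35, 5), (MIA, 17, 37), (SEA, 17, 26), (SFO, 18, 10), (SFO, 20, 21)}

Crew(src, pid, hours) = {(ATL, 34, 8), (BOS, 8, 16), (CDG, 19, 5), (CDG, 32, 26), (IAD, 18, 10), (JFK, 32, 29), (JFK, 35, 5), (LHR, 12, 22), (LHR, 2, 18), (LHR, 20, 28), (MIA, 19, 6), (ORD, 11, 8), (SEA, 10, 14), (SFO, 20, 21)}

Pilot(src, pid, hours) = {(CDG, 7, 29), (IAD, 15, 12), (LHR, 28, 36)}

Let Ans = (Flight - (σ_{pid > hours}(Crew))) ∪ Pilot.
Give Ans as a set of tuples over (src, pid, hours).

{(CDG, 2, 29), (CDG, 7, 29), (DEN, 26, 25), (HND, 40, 40), (IAD, 15, 12), (LHR, 28, 36), (MIA, 17, 37), (SEA, 17, 26), (SFO, 18, 10), (SFO, 20, 21)}

Filtering on pid > hours leaves {(ATL, 34, 8), (CDG, 19, 5), (CDG, 32, 26), (IAD, 18, 10), (JFK, 32, 29), (JFK, 35, 5), (MIA, 19, 6), (ORD, 11, 8)}.
Difference: {(ATL, 34, 8), (CDG, 19, 5), (CDG, 2, 29), (DEN, 26, 25), (HND, 40, 40), (JFK, 32, 29), (JFK, 35, 5), (MIA, 17, 37), (SEA, 17, 26), (SFO, 18, 10), (SFO, 20, 21)} with {(ATL, 34, 8), (CDG, 19, 5), (CDG, 32, 26), (IAD, 18, 10), (JFK, 32, 29), (JFK, 35, 5), (MIA, 19, 6), (ORD, 11, 8)} → {(CDG, 2, 29), (DEN, 26, 25), (HND, 40, 40), (MIA, 17, 37), (SEA, 17, 26), (SFO, 18, 10), (SFO, 20, 21)}
Union: {(CDG, 2, 29), (DEN, 26, 25), (HND, 40, 40), (MIA, 17, 37), (SEA, 17, 26), (SFO, 18, 10), (SFO, 20, 21)} with {(CDG, 7, 29), (IAD, 15, 12), (LHR, 28, 36)} → {(CDG, 2, 29), (CDG, 7, 29), (DEN, 26, 25), (HND, 40, 40), (IAD, 15, 12), (LHR, 28, 36), (MIA, 17, 37), (SEA, 17, 26), (SFO, 18, 10), (SFO, 20, 21)}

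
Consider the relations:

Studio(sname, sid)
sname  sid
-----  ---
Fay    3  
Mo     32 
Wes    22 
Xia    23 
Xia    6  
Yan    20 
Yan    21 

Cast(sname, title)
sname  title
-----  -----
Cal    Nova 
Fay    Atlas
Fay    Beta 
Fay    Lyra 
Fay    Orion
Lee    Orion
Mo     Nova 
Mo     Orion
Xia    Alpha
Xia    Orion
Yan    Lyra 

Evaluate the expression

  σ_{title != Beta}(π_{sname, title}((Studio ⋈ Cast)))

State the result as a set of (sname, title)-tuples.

Joining Studio and Cast on sname yields {(Fay, 3, Atlas), (Fay, 3, Beta), (Fay, 3, Lyra), (Fay, 3, Orion), (Mo, 32, Nova), (Mo, 32, Orion), (Xia, 23, Alpha), (Xia, 23, Orion), (Xia, 6, Alpha), (Xia, 6, Orion), (Yan, 20, Lyra), (Yan, 21, Lyra)}.
Projecting to sname, title (3 duplicate(s) eliminated): {(Fay, Atlas), (Fay, Beta), (Fay, Lyra), (Fay, Orion), (Mo, Nova), (Mo, Orion), (Xia, Alpha), (Xia, Orion), (Yan, Lyra)}
Filtering on title != Beta leaves {(Fay, Atlas), (Fay, Lyra), (Fay, Orion), (Mo, Nova), (Mo, Orion), (Xia, Alpha), (Xia, Orion), (Yan, Lyra)}.

{(Fay, Atlas), (Fay, Lyra), (Fay, Orion), (Mo, Nova), (Mo, Orion), (Xia, Alpha), (Xia, Orion), (Yan, Lyra)}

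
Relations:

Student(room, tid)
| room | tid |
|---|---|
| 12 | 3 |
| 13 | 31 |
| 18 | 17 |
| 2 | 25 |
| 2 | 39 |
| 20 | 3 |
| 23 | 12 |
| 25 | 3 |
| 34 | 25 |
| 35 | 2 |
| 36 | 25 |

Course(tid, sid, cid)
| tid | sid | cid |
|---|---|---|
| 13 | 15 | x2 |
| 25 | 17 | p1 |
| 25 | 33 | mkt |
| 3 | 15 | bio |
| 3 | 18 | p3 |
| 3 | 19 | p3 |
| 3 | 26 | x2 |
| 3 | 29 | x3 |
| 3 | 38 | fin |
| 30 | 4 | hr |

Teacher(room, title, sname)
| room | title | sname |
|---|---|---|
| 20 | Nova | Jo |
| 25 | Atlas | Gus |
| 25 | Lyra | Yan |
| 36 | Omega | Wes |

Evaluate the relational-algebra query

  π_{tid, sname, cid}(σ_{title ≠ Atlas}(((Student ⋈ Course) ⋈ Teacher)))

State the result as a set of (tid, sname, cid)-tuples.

{(25, Wes, mkt), (25, Wes, p1), (3, Jo, bio), (3, Jo, fin), (3, Jo, p3), (3, Jo, x2), (3, Jo, x3), (3, Yan, bio), (3, Yan, fin), (3, Yan, p3), (3, Yan, x2), (3, Yan, x3)}

Student ⋈ Course (natural join on tid): {(12, 3, 15, bio), (12, 3, 18, p3), (12, 3, 19, p3), (12, 3, 26, x2), (12, 3, 29, x3), (12, 3, 38, fin), (2, 25, 17, p1), (2, 25, 33, mkt), (20, 3, 15, bio), (20, 3, 18, p3), (20, 3, 19, p3), (20, 3, 26, x2), (20, 3, 29, x3), (20, 3, 38, fin), (25, 3, 15, bio), (25, 3, 18, p3), (25, 3, 19, p3), (25, 3, 26, x2), (25, 3, 29, x3), (25, 3, 38, fin), (34, 25, 17, p1), (34, 25, 33, mkt), (36, 25, 17, p1), (36, 25, 33, mkt)}
(Student ⋈ Course) ⋈ Teacher (natural join on room): {(20, 3, 15, bio, Nova, Jo), (20, 3, 18, p3, Nova, Jo), (20, 3, 19, p3, Nova, Jo), (20, 3, 26, x2, Nova, Jo), (20, 3, 29, x3, Nova, Jo), (20, 3, 38, fin, Nova, Jo), (25, 3, 15, bio, Atlas, Gus), (25, 3, 15, bio, Lyra, Yan), (25, 3, 18, p3, Atlas, Gus), (25, 3, 18, p3, Lyra, Yan), (25, 3, 19, p3, Atlas, Gus), (25, 3, 19, p3, Lyra, Yan), (25, 3, 26, x2, Atlas, Gus), (25, 3, 26, x2, Lyra, Yan), (25, 3, 29, x3, Atlas, Gus), (25, 3, 29, x3, Lyra, Yan), (25, 3, 38, fin, Atlas, Gus), (25, 3, 38, fin, Lyra, Yan), (36, 25, 17, p1, Omega, Wes), (36, 25, 33, mkt, Omega, Wes)}
Filtering on title ≠ Atlas leaves {(20, 3, 15, bio, Nova, Jo), (20, 3, 18, p3, Nova, Jo), (20, 3, 19, p3, Nova, Jo), (20, 3, 26, x2, Nova, Jo), (20, 3, 29, x3, Nova, Jo), (20, 3, 38, fin, Nova, Jo), (25, 3, 15, bio, Lyra, Yan), (25, 3, 18, p3, Lyra, Yan), (25, 3, 19, p3, Lyra, Yan), (25, 3, 26, x2, Lyra, Yan), (25, 3, 29, x3, Lyra, Yan), (25, 3, 38, fin, Lyra, Yan), (36, 25, 17, p1, Omega, Wes), (36, 25, 33, mkt, Omega, Wes)}.
π[tid, sname, cid]: project onto (tid, sname, cid) (2 duplicate(s) eliminated) → {(25, Wes, mkt), (25, Wes, p1), (3, Jo, bio), (3, Jo, fin), (3, Jo, p3), (3, Jo, x2), (3, Jo, x3), (3, Yan, bio), (3, Yan, fin), (3, Yan, p3), (3, Yan, x2), (3, Yan, x3)}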